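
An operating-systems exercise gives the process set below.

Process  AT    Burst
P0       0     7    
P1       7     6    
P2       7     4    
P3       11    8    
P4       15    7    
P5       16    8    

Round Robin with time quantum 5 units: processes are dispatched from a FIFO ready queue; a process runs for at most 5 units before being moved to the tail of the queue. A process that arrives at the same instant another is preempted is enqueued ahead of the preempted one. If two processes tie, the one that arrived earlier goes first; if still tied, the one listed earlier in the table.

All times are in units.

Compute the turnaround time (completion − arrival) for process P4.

22

Gantt: | P0 0-7 | P1 7-12 | P2 12-16 | P3 16-21 | P1 21-22 | P4 22-27 | P5 27-32 | P3 32-35 | P4 35-37 | P5 37-40 |
Completion: P0=7  P1=22  P2=16  P3=35  P4=37  P5=40
Turnaround (C−A): P0=7  P1=15  P2=9  P3=24  P4=22  P5=24
Turnaround(P4) = completion − arrival = 37 − 15 = 22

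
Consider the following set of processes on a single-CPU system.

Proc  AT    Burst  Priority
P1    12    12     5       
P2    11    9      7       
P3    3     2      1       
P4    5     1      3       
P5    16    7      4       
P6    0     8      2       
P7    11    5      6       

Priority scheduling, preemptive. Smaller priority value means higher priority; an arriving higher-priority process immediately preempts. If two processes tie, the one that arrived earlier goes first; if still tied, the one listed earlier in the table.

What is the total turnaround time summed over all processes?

101

Gantt: | P6 0-3 | P3 3-5 | P6 5-10 | P4 10-11 | P7 11-12 | P1 12-16 | P5 16-23 | P1 23-31 | P7 31-35 | P2 35-44 |
Completion: P1=31  P2=44  P3=5  P4=11  P5=23  P6=10  P7=35
Turnaround (C−A): P1=19  P2=33  P3=2  P4=6  P5=7  P6=10  P7=24
Turnaround = completion − arrival: P1=19, P2=33, P3=2, P4=6, P5=7, P6=10, P7=24
Total turnaround = 19 + 33 + 2 + 6 + 7 + 10 + 24 = 101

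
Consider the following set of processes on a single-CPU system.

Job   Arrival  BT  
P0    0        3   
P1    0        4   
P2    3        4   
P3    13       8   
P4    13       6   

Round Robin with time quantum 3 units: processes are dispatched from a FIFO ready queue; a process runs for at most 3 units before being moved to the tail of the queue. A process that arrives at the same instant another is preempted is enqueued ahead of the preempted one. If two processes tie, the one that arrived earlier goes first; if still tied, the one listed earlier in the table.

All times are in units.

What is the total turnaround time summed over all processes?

Schedule: | P0 0-3 | P1 3-6 | P2 6-9 | P1 9-10 | P2 10-11 | idle 11-13 | P3 13-16 | P4 16-19 | P3 19-22 | P4 22-25 | P3 25-27 |
Completion: P0=3  P1=10  P2=11  P3=27  P4=25
Turnaround (C−A): P0=3  P1=10  P2=8  P3=14  P4=12
Turnaround = completion − arrival: P0=3, P1=10, P2=8, P3=14, P4=12
Total turnaround = 3 + 10 + 8 + 14 + 12 = 47

47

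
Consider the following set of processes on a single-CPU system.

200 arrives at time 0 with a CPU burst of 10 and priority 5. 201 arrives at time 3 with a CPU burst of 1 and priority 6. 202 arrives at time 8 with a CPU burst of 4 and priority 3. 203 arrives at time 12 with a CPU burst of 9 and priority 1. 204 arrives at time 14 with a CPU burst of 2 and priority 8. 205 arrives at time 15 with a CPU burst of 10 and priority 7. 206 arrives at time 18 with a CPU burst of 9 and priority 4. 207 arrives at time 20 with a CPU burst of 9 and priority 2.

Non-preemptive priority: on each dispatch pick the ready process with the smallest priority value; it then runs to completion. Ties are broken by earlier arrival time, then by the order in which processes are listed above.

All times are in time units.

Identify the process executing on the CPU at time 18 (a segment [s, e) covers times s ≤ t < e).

Gantt: | 200 0-10 | 202 10-14 | 203 14-23 | 207 23-32 | 206 32-41 | 201 41-42 | 205 42-52 | 204 52-54 |
Completion: 200=10  201=42  202=14  203=23  204=54  205=52  206=41  207=32
Turnaround (C−A): 200=10  201=39  202=6  203=11  204=40  205=37  206=23  207=12

203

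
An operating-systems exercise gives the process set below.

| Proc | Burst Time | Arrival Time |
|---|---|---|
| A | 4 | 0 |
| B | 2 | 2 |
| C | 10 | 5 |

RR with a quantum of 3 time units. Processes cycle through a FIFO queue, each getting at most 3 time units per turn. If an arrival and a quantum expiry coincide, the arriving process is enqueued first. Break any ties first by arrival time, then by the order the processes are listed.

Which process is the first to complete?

B

Schedule: | A 0-3 | B 3-5 | A 5-6 | C 6-16 |
Completion: A=6  B=5  C=16
Turnaround (C−A): A=6  B=3  C=11
Finish order: B → A → C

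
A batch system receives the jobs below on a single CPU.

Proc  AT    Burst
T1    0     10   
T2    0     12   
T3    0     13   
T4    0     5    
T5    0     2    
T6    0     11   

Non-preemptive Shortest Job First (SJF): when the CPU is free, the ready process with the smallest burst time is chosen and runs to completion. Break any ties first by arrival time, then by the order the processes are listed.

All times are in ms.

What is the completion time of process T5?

Timeline: | T5 0-2 | T4 2-7 | T1 7-17 | T6 17-28 | T2 28-40 | T3 40-53 |
Completion: T1=17  T2=40  T3=53  T4=7  T5=2  T6=28
Turnaround (C−A): T1=17  T2=40  T3=53  T4=7  T5=2  T6=28

2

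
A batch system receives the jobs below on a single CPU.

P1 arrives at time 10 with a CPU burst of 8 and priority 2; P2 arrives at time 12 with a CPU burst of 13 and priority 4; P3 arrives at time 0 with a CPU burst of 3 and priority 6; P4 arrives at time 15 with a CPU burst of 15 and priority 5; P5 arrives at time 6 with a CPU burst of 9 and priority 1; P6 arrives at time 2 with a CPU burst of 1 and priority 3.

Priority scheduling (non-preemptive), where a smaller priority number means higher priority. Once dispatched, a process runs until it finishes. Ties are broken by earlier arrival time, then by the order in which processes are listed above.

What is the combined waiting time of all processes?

Gantt: | P3 0-3 | P6 3-4 | idle 4-6 | P5 6-15 | P1 15-23 | P2 23-36 | P4 36-51 |
Completion: P1=23  P2=36  P3=3  P4=51  P5=15  P6=4
Turnaround (C−A): P1=13  P2=24  P3=3  P4=36  P5=9  P6=2
Waiting = turnaround − burst: P1=5, P2=11, P3=0, P4=21, P5=0, P6=1
Total waiting = 5 + 11 + 0 + 21 + 0 + 1 = 38

38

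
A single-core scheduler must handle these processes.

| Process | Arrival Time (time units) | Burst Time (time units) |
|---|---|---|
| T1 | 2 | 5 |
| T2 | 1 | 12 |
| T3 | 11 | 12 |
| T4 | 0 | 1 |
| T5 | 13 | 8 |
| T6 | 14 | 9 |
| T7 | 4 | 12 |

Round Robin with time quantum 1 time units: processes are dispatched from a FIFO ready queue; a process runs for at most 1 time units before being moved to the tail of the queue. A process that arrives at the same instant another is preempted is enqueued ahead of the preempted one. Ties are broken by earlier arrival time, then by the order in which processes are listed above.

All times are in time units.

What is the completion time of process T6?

56

Gantt: | T4 0-1 | T2 1-2 | T1 2-3 | T2 3-4 | T1 4-5 | T7 5-6 | T2 6-7 | T1 7-8 | T7 8-9 | T2 9-10 | T1 10-11 | T7 11-12 | T2 12-13 | T3 13-14 | T1 14-15 | T7 15-16 | T5 16-17 | T2 17-18 | T6 18-19 | T3 19-20 | T7 20-21 | T5 21-22 | T2 22-23 | T6 23-24 | T3 24-25 | T7 25-26 | T5 26-27 | T2 27-28 | T6 28-29 | T3 29-30 | T7 30-31 | T5 31-32 | T2 32-33 | T6 33-34 | T3 34-35 | T7 35-36 | T5 36-37 | T2 37-38 | T6 38-39 | T3 39-40 | T7 40-41 | T5 41-42 | T2 42-43 | T6 43-44 | T3 44-45 | T7 45-46 | T5 46-47 | T2 47-48 | T6 48-49 | T3 49-50 | T7 50-51 | T5 51-52 | T6 52-53 | T3 53-54 | T7 54-55 | T6 55-56 | T3 56-59 |
Completion: T1=15  T2=48  T3=59  T4=1  T5=52  T6=56  T7=55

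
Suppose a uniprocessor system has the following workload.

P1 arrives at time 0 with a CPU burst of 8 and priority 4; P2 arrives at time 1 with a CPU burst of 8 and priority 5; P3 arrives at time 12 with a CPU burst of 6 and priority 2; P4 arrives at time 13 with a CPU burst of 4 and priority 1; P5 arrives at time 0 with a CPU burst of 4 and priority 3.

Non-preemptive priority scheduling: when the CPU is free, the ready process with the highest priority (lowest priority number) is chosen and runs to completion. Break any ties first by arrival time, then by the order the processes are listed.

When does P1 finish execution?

Schedule: | P5 0-4 | P1 4-12 | P3 12-18 | P4 18-22 | P2 22-30 |
Completion: P1=12  P2=30  P3=18  P4=22  P5=4
Turnaround (C−A): P1=12  P2=29  P3=6  P4=9  P5=4

12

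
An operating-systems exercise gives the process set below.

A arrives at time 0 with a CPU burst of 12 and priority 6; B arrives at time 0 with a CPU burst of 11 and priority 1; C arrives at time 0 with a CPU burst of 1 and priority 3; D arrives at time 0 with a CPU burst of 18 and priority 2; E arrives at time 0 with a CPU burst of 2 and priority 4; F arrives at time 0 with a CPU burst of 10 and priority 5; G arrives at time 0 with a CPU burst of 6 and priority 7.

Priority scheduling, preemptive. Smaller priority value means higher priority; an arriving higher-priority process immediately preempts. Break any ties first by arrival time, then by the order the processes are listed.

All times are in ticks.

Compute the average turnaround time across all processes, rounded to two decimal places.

36.86

Schedule: | B 0-11 | D 11-29 | C 29-30 | E 30-32 | F 32-42 | A 42-54 | G 54-60 |
Completion: A=54  B=11  C=30  D=29  E=32  F=42  G=60
Turnaround (C−A): A=54  B=11  C=30  D=29  E=32  F=42  G=60
Turnaround times: A=54, B=11, C=30, D=29, E=32, F=42, G=60
Average turnaround = (54+11+30+29+32+42+60) / 7 = 258/7 = 36.86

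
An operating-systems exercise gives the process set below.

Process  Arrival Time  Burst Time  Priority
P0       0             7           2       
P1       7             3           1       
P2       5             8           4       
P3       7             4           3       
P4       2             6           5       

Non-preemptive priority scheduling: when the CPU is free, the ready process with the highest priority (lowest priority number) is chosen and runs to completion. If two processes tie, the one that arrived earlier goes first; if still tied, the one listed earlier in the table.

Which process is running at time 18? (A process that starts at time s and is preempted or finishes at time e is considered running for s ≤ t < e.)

Timeline: | P0 0-7 | P1 7-10 | P3 10-14 | P2 14-22 | P4 22-28 |
Completion: P0=7  P1=10  P2=22  P3=14  P4=28
Turnaround (C−A): P0=7  P1=3  P2=17  P3=7  P4=26

P2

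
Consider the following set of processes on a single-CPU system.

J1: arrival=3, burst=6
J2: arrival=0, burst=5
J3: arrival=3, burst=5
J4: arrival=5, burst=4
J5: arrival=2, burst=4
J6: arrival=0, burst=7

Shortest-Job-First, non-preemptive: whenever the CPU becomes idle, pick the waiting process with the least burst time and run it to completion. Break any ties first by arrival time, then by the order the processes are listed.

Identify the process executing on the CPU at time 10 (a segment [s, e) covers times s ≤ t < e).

Gantt: | J2 0-5 | J5 5-9 | J4 9-13 | J3 13-18 | J1 18-24 | J6 24-31 |
Completion: J1=24  J2=5  J3=18  J4=13  J5=9  J6=31
Turnaround (C−A): J1=21  J2=5  J3=15  J4=8  J5=7  J6=31

J4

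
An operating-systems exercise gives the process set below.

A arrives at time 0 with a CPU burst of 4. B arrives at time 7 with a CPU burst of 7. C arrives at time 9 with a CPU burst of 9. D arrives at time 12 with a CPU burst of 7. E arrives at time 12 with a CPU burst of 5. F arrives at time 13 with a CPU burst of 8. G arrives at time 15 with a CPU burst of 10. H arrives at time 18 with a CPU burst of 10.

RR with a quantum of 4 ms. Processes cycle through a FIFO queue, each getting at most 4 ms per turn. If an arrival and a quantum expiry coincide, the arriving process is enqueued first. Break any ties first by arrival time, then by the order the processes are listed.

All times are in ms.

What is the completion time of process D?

45

Gantt: | A 0-4 | idle 4-7 | B 7-11 | C 11-15 | B 15-18 | D 18-22 | E 22-26 | F 26-30 | G 30-34 | C 34-38 | H 38-42 | D 42-45 | E 45-46 | F 46-50 | G 50-54 | C 54-55 | H 55-59 | G 59-61 | H 61-63 |
Completion: A=4  B=18  C=55  D=45  E=46  F=50  G=61  H=63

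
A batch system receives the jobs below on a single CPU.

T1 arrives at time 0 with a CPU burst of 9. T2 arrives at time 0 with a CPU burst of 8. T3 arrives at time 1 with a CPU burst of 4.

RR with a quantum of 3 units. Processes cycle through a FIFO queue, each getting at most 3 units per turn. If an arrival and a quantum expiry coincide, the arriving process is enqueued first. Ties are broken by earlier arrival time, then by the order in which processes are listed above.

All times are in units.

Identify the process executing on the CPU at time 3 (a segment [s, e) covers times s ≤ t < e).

T2

Gantt: | T1 0-3 | T2 3-6 | T3 6-9 | T1 9-12 | T2 12-15 | T3 15-16 | T1 16-19 | T2 19-21 |
Completion: T1=19  T2=21  T3=16
Turnaround (C−A): T1=19  T2=21  T3=15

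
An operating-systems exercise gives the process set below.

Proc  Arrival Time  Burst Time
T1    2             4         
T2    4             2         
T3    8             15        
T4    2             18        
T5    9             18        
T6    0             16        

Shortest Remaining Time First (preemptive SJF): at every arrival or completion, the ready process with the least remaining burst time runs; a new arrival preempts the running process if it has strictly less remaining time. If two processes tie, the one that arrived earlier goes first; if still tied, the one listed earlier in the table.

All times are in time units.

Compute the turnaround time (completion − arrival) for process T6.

22

Timeline: | T6 0-2 | T1 2-6 | T2 6-8 | T6 8-22 | T3 22-37 | T4 37-55 | T5 55-73 |
Completion: T1=6  T2=8  T3=37  T4=55  T5=73  T6=22
Turnaround(T6) = completion − arrival = 22 − 0 = 22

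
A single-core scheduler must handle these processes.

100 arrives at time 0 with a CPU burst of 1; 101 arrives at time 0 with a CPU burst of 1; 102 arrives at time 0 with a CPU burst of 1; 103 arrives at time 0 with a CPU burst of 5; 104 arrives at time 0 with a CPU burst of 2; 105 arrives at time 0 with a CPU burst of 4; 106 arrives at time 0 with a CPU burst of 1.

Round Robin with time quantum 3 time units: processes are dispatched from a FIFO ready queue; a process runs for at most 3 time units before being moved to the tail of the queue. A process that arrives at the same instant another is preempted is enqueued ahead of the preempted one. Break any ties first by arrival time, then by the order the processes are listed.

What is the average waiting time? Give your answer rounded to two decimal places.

Gantt: | 100 0-1 | 101 1-2 | 102 2-3 | 103 3-6 | 104 6-8 | 105 8-11 | 106 11-12 | 103 12-14 | 105 14-15 |
Completion: 100=1  101=2  102=3  103=14  104=8  105=15  106=12
Waiting times: 100=0, 101=1, 102=2, 103=9, 104=6, 105=11, 106=11
Average waiting = (0+1+2+9+6+11+11) / 7 = 40/7 = 5.71

5.71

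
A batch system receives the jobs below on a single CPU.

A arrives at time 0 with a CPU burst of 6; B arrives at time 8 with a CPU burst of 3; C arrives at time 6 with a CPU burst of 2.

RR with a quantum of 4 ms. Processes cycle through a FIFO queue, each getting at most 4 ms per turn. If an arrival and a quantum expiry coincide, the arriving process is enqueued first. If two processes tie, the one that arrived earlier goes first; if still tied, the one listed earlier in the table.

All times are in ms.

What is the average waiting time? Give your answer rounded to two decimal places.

0.00

Gantt: | A 0-6 | C 6-8 | B 8-11 |
Completion: A=6  B=11  C=8
Waiting times: A=0, B=0, C=0
Average waiting = (0+0+0) / 3 = 0/3 = 0.00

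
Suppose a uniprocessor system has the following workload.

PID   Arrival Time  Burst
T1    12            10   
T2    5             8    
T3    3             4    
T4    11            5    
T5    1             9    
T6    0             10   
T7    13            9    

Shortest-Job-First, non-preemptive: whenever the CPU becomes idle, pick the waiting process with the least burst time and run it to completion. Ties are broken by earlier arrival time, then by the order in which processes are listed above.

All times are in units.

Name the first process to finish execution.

Gantt: | T6 0-10 | T3 10-14 | T4 14-19 | T2 19-27 | T5 27-36 | T7 36-45 | T1 45-55 |
Completion: T1=55  T2=27  T3=14  T4=19  T5=36  T6=10  T7=45
Finish order: T6 → T3 → T4 → T2 → T5 → T7 → T1

T6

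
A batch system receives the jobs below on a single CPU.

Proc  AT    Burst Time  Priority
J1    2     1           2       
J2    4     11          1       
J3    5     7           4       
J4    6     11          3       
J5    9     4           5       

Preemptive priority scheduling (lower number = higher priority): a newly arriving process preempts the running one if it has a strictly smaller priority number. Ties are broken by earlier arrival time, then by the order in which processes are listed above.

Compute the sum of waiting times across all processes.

Gantt: | idle 0-2 | J1 2-3 | idle 3-4 | J2 4-15 | J4 15-26 | J3 26-33 | J5 33-37 |
Completion: J1=3  J2=15  J3=33  J4=26  J5=37
Turnaround (C−A): J1=1  J2=11  J3=28  J4=20  J5=28
Waiting = turnaround − burst: J1=0, J2=0, J3=21, J4=9, J5=24
Total waiting = 0 + 0 + 21 + 9 + 24 = 54

54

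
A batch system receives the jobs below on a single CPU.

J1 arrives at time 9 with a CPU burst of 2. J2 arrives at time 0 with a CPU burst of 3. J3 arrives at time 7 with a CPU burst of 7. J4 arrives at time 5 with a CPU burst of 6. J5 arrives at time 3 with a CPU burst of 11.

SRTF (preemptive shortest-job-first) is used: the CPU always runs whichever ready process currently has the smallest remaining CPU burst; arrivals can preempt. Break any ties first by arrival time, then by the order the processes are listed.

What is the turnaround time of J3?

Timeline: | J2 0-3 | J5 3-5 | J4 5-11 | J1 11-13 | J3 13-20 | J5 20-29 |
Completion: J1=13  J2=3  J3=20  J4=11  J5=29
Turnaround(J3) = completion − arrival = 20 − 7 = 13

13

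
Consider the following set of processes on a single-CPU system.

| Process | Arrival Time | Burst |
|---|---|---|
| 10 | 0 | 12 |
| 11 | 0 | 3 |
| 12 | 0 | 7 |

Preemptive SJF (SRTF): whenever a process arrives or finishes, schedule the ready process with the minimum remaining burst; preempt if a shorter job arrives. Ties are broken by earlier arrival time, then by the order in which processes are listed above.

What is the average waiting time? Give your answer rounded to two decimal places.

4.33

Schedule: | 11 0-3 | 12 3-10 | 10 10-22 |
Completion: 10=22  11=3  12=10
Turnaround (C−A): 10=22  11=3  12=10
Waiting times: 10=10, 11=0, 12=3
Average waiting = (10+0+3) / 3 = 13/3 = 4.33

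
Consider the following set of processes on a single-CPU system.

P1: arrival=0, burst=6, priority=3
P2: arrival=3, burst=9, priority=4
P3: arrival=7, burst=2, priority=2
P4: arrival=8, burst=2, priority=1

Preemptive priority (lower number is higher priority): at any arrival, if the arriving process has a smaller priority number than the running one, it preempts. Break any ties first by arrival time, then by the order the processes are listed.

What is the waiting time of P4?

Gantt: | P1 0-6 | P2 6-7 | P3 7-8 | P4 8-10 | P3 10-11 | P2 11-19 |
Completion: P1=6  P2=19  P3=11  P4=10
Waiting(P4) = turnaround − burst = 2 − 2 = 0

0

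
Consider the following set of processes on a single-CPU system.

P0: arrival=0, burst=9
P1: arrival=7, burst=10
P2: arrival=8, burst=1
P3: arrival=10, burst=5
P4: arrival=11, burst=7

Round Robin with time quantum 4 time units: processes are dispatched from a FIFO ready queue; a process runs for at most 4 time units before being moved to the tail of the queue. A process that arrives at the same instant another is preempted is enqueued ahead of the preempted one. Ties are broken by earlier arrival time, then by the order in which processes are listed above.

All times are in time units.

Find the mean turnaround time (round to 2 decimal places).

16.00

Gantt: | P0 0-8 | P1 8-12 | P2 12-13 | P0 13-14 | P3 14-18 | P4 18-22 | P1 22-26 | P3 26-27 | P4 27-30 | P1 30-32 |
Completion: P0=14  P1=32  P2=13  P3=27  P4=30
Turnaround (C−A): P0=14  P1=25  P2=5  P3=17  P4=19
Turnaround times: P0=14, P1=25, P2=5, P3=17, P4=19
Average turnaround = (14+25+5+17+19) / 5 = 80/5 = 16.00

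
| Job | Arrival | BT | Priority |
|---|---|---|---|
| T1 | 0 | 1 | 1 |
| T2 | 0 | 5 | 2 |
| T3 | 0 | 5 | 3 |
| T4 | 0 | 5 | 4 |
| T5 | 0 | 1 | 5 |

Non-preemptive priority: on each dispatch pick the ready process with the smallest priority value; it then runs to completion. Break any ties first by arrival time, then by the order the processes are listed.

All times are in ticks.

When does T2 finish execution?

6

Timeline: | T1 0-1 | T2 1-6 | T3 6-11 | T4 11-16 | T5 16-17 |
Completion: T1=1  T2=6  T3=11  T4=16  T5=17
Turnaround (C−A): T1=1  T2=6  T3=11  T4=16  T5=17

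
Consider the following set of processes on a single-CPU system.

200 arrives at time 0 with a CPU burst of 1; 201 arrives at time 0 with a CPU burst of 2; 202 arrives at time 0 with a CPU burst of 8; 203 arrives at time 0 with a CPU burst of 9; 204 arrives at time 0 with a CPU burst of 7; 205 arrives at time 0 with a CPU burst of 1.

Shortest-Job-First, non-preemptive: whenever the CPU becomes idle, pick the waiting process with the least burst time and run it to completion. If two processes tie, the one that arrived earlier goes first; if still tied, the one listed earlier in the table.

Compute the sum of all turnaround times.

65

Gantt: | 200 0-1 | 205 1-2 | 201 2-4 | 204 4-11 | 202 11-19 | 203 19-28 |
Completion: 200=1  201=4  202=19  203=28  204=11  205=2
Turnaround (C−A): 200=1  201=4  202=19  203=28  204=11  205=2
Turnaround = completion − arrival: 200=1, 201=4, 202=19, 203=28, 204=11, 205=2
Total turnaround = 1 + 4 + 19 + 28 + 11 + 2 = 65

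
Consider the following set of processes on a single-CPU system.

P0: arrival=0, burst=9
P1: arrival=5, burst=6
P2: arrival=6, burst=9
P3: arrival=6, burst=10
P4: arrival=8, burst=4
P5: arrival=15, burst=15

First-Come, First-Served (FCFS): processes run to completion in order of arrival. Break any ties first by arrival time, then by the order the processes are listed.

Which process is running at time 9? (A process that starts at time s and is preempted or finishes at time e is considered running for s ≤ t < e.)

P1

Schedule: | P0 0-9 | P1 9-15 | P2 15-24 | P3 24-34 | P4 34-38 | P5 38-53 |
Completion: P0=9  P1=15  P2=24  P3=34  P4=38  P5=53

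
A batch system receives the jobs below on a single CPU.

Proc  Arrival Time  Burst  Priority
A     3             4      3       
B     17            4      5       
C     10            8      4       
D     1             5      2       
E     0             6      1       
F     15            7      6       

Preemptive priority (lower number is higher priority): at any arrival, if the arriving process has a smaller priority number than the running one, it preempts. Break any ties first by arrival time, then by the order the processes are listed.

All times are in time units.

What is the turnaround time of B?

Schedule: | E 0-6 | D 6-11 | A 11-15 | C 15-23 | B 23-27 | F 27-34 |
Completion: A=15  B=27  C=23  D=11  E=6  F=34
Turnaround (C−A): A=12  B=10  C=13  D=10  E=6  F=19
Turnaround(B) = completion − arrival = 27 − 17 = 10

10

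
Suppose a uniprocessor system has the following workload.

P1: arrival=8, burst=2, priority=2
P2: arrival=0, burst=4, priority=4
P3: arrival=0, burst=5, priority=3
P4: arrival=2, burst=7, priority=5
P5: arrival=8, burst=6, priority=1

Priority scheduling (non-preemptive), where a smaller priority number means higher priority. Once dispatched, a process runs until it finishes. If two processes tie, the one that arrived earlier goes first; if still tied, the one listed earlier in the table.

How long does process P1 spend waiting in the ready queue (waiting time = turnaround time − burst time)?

Timeline: | P3 0-5 | P2 5-9 | P5 9-15 | P1 15-17 | P4 17-24 |
Completion: P1=17  P2=9  P3=5  P4=24  P5=15
Turnaround (C−A): P1=9  P2=9  P3=5  P4=22  P5=7
Waiting(P1) = turnaround − burst = 9 − 2 = 7

7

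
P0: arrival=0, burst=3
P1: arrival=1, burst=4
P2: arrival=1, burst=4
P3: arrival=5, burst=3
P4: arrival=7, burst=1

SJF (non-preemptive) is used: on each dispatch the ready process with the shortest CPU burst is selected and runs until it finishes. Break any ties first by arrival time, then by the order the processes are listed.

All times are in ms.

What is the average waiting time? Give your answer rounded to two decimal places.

3.00

Gantt: | P0 0-3 | P1 3-7 | P4 7-8 | P3 8-11 | P2 11-15 |
Completion: P0=3  P1=7  P2=15  P3=11  P4=8
Waiting times: P0=0, P1=2, P2=10, P3=3, P4=0
Average waiting = (0+2+10+3+0) / 5 = 15/5 = 3.00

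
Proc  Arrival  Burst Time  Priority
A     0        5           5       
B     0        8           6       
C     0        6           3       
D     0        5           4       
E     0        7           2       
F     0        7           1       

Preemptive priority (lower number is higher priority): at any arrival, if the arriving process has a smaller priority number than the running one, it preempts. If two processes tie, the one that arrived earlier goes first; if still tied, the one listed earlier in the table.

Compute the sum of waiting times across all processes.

96

Timeline: | F 0-7 | E 7-14 | C 14-20 | D 20-25 | A 25-30 | B 30-38 |
Completion: A=30  B=38  C=20  D=25  E=14  F=7
Waiting = turnaround − burst: A=25, B=30, C=14, D=20, E=7, F=0
Total waiting = 25 + 30 + 14 + 20 + 7 + 0 = 96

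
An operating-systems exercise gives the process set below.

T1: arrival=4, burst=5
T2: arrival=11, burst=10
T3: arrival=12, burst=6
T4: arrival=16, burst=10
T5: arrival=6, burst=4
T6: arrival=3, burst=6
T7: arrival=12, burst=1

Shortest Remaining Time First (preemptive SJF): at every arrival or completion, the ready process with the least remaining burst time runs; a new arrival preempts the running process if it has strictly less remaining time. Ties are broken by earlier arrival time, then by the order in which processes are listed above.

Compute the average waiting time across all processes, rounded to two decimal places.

Gantt: | idle 0-3 | T6 3-9 | T5 9-13 | T7 13-14 | T1 14-19 | T3 19-25 | T2 25-35 | T4 35-45 |
Completion: T1=19  T2=35  T3=25  T4=45  T5=13  T6=9  T7=14
Turnaround (C−A): T1=15  T2=24  T3=13  T4=29  T5=7  T6=6  T7=2
Waiting times: T1=10, T2=14, T3=7, T4=19, T5=3, T6=0, T7=1
Average waiting = (10+14+7+19+3+0+1) / 7 = 54/7 = 7.71

7.71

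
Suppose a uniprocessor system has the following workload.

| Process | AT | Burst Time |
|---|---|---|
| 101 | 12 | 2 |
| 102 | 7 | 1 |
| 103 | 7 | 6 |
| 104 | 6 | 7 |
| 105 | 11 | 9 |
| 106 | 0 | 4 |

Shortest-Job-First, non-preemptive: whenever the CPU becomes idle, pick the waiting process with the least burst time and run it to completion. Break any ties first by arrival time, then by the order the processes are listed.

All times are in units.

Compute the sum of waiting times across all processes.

Timeline: | 106 0-4 | idle 4-6 | 104 6-13 | 102 13-14 | 101 14-16 | 103 16-22 | 105 22-31 |
Completion: 101=16  102=14  103=22  104=13  105=31  106=4
Waiting = turnaround − burst: 101=2, 102=6, 103=9, 104=0, 105=11, 106=0
Total waiting = 2 + 6 + 9 + 0 + 11 + 0 = 28

28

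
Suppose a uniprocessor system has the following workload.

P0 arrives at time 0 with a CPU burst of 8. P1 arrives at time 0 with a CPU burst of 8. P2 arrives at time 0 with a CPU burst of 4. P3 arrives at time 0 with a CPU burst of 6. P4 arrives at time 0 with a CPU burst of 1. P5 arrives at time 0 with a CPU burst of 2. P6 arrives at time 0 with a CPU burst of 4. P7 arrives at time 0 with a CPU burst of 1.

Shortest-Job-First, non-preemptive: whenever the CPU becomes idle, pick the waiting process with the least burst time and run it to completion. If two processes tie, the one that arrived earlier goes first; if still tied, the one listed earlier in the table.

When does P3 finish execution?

Gantt: | P4 0-1 | P7 1-2 | P5 2-4 | P2 4-8 | P6 8-12 | P3 12-18 | P0 18-26 | P1 26-34 |
Completion: P0=26  P1=34  P2=8  P3=18  P4=1  P5=4  P6=12  P7=2

18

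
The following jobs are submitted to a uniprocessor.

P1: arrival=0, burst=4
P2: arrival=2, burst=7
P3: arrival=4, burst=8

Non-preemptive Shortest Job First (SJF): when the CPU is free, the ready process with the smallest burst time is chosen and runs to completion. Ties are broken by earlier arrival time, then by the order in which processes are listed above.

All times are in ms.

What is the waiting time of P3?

Timeline: | P1 0-4 | P2 4-11 | P3 11-19 |
Completion: P1=4  P2=11  P3=19
Turnaround (C−A): P1=4  P2=9  P3=15
Waiting(P3) = turnaround − burst = 15 − 8 = 7

7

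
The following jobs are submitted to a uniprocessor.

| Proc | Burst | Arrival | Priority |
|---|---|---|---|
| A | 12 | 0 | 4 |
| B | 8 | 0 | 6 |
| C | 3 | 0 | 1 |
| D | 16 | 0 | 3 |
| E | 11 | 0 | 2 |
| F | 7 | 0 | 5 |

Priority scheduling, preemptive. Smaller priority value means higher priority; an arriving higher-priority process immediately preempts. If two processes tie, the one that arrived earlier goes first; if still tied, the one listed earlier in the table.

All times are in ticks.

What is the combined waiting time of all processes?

138

Schedule: | C 0-3 | E 3-14 | D 14-30 | A 30-42 | F 42-49 | B 49-57 |
Completion: A=42  B=57  C=3  D=30  E=14  F=49
Turnaround (C−A): A=42  B=57  C=3  D=30  E=14  F=49
Waiting = turnaround − burst: A=30, B=49, C=0, D=14, E=3, F=42
Total waiting = 30 + 49 + 0 + 14 + 3 + 42 = 138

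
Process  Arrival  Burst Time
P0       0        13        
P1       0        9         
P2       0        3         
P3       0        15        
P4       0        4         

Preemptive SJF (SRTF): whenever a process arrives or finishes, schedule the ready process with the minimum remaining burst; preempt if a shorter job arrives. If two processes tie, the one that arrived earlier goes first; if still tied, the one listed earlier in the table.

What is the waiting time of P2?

0

Gantt: | P2 0-3 | P4 3-7 | P1 7-16 | P0 16-29 | P3 29-44 |
Completion: P0=29  P1=16  P2=3  P3=44  P4=7
Turnaround (C−A): P0=29  P1=16  P2=3  P3=44  P4=7
Waiting(P2) = turnaround − burst = 3 − 3 = 0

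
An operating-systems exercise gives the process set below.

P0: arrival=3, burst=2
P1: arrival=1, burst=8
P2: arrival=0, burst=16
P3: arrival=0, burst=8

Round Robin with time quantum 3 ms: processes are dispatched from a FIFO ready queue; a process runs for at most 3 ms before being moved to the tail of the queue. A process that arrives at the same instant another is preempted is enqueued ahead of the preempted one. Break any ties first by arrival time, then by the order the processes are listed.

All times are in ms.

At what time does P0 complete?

11

Timeline: | P2 0-3 | P3 3-6 | P1 6-9 | P0 9-11 | P2 11-14 | P3 14-17 | P1 17-20 | P2 20-23 | P3 23-25 | P1 25-27 | P2 27-34 |
Completion: P0=11  P1=27  P2=34  P3=25
Turnaround (C−A): P0=8  P1=26  P2=34  P3=25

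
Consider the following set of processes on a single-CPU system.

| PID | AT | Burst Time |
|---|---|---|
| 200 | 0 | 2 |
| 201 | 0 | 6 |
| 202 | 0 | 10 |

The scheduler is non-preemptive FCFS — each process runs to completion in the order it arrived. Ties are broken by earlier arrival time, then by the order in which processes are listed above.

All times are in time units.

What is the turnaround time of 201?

Timeline: | 200 0-2 | 201 2-8 | 202 8-18 |
Completion: 200=2  201=8  202=18
Turnaround (C−A): 200=2  201=8  202=18
Turnaround(201) = completion − arrival = 8 − 0 = 8

8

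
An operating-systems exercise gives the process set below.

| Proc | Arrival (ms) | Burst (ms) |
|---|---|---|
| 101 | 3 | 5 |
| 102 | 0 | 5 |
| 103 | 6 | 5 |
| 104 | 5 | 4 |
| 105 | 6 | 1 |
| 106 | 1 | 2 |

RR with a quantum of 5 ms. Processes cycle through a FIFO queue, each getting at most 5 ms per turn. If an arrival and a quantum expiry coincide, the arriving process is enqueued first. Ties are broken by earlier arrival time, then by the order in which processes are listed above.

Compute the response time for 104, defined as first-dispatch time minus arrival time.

7

Gantt: | 102 0-5 | 106 5-7 | 101 7-12 | 104 12-16 | 103 16-21 | 105 21-22 |
Completion: 101=12  102=5  103=21  104=16  105=22  106=7
Response(104) = first start − arrival = 12 − 5 = 7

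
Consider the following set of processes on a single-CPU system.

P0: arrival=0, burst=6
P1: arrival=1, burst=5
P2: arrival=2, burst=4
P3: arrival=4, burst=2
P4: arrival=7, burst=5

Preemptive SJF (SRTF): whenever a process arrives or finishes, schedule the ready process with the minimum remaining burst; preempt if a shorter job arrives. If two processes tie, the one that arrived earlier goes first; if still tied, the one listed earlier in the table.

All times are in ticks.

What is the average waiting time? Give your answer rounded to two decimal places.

5.80

Gantt: | P0 0-6 | P3 6-8 | P2 8-12 | P1 12-17 | P4 17-22 |
Completion: P0=6  P1=17  P2=12  P3=8  P4=22
Turnaround (C−A): P0=6  P1=16  P2=10  P3=4  P4=15
Waiting times: P0=0, P1=11, P2=6, P3=2, P4=10
Average waiting = (0+11+6+2+10) / 5 = 29/5 = 5.80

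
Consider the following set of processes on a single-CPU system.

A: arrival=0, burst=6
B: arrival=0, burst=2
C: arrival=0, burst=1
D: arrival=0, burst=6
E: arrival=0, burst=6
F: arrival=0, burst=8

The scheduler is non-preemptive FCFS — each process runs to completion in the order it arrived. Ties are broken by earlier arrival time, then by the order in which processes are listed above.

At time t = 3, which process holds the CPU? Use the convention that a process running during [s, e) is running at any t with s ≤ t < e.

Gantt: | A 0-6 | B 6-8 | C 8-9 | D 9-15 | E 15-21 | F 21-29 |
Completion: A=6  B=8  C=9  D=15  E=21  F=29
Turnaround (C−A): A=6  B=8  C=9  D=15  E=21  F=29

A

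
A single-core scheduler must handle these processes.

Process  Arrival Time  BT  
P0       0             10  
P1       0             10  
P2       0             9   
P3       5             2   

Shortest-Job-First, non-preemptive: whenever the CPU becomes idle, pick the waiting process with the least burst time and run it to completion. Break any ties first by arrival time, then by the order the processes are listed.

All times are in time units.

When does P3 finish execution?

11

Schedule: | P2 0-9 | P3 9-11 | P0 11-21 | P1 21-31 |
Completion: P0=21  P1=31  P2=9  P3=11
Turnaround (C−A): P0=21  P1=31  P2=9  P3=6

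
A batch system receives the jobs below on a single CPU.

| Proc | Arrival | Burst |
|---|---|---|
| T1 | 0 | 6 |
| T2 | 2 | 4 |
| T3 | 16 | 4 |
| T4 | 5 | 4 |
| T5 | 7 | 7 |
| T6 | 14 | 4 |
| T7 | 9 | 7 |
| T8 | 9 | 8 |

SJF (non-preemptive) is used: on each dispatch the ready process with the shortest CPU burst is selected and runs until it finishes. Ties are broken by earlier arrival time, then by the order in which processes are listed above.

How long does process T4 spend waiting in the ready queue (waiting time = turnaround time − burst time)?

Schedule: | T1 0-6 | T2 6-10 | T4 10-14 | T6 14-18 | T3 18-22 | T5 22-29 | T7 29-36 | T8 36-44 |
Completion: T1=6  T2=10  T3=22  T4=14  T5=29  T6=18  T7=36  T8=44
Turnaround (C−A): T1=6  T2=8  T3=6  T4=9  T5=22  T6=4  T7=27  T8=35
Waiting(T4) = turnaround − burst = 9 − 4 = 5

5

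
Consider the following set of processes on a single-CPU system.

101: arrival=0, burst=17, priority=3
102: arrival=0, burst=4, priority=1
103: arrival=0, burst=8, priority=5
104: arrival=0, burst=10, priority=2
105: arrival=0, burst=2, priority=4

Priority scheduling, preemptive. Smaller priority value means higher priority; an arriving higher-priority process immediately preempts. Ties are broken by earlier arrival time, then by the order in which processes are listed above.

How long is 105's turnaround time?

33

Gantt: | 102 0-4 | 104 4-14 | 101 14-31 | 105 31-33 | 103 33-41 |
Completion: 101=31  102=4  103=41  104=14  105=33
Turnaround(105) = completion − arrival = 33 − 0 = 33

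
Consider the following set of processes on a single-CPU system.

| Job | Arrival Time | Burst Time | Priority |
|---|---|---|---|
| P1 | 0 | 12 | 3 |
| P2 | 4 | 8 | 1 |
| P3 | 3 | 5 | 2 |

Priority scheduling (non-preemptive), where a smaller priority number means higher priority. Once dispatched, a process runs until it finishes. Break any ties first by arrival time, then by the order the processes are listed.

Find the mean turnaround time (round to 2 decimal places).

Timeline: | P1 0-12 | P2 12-20 | P3 20-25 |
Completion: P1=12  P2=20  P3=25
Turnaround (C−A): P1=12  P2=16  P3=22
Turnaround times: P1=12, P2=16, P3=22
Average turnaround = (12+16+22) / 3 = 50/3 = 16.67

16.67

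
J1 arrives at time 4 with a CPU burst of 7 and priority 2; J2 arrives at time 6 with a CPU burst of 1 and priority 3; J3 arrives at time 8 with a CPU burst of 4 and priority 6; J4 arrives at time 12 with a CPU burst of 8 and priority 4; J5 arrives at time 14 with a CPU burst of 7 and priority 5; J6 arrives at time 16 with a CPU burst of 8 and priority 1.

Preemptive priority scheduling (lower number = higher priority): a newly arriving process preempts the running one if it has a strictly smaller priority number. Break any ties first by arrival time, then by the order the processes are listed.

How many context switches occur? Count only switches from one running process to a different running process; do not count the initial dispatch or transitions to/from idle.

6

Timeline: | idle 0-4 | J1 4-11 | J2 11-12 | J4 12-16 | J6 16-24 | J4 24-28 | J5 28-35 | J3 35-39 |
Completion: J1=11  J2=12  J3=39  J4=28  J5=35  J6=24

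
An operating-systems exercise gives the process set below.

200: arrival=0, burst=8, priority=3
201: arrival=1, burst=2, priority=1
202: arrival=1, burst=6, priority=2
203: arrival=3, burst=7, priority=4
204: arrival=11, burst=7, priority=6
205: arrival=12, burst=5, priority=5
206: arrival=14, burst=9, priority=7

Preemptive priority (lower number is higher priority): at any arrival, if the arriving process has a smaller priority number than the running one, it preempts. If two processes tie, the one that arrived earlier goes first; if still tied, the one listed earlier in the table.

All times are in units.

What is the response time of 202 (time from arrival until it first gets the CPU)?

2

Timeline: | 200 0-1 | 201 1-3 | 202 3-9 | 200 9-16 | 203 16-23 | 205 23-28 | 204 28-35 | 206 35-44 |
Completion: 200=16  201=3  202=9  203=23  204=35  205=28  206=44
Turnaround (C−A): 200=16  201=2  202=8  203=20  204=24  205=16  206=30
Response(202) = first start − arrival = 3 − 1 = 2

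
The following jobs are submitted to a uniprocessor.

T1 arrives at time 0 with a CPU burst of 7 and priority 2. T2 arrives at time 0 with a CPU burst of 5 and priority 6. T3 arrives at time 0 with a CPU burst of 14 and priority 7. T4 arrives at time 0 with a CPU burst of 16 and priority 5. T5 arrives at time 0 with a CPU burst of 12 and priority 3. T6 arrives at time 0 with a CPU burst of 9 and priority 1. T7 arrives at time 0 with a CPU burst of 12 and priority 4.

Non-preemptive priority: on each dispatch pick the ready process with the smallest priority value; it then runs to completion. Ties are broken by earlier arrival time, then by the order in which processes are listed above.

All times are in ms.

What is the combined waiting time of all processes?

210

Gantt: | T6 0-9 | T1 9-16 | T5 16-28 | T7 28-40 | T4 40-56 | T2 56-61 | T3 61-75 |
Completion: T1=16  T2=61  T3=75  T4=56  T5=28  T6=9  T7=40
Turnaround (C−A): T1=16  T2=61  T3=75  T4=56  T5=28  T6=9  T7=40
Waiting = turnaround − burst: T1=9, T2=56, T3=61, T4=40, T5=16, T6=0, T7=28
Total waiting = 9 + 56 + 61 + 40 + 16 + 0 + 28 = 210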